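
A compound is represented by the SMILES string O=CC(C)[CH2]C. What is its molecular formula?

C5H10O

Walk through each heavy atom and fill implicit hydrogens from standard valence (C 4, N 3, O 2, S 2, halogen 1):
  atom 1: O, bond orders sum to 2 (valence 2) → 0 H
  atom 2: C, bond orders sum to 3 (valence 4) → 1 H
  atom 3: C, bond orders sum to 3 (valence 4) → 1 H
  atom 4: C, bond orders sum to 1 (valence 4) → 3 H
  atom 5: C with explicit H count 2
  atom 6: C, bond orders sum to 1 (valence 4) → 3 H
Totals → C:5, H:10, O:1.
In Hill order: C5H10O.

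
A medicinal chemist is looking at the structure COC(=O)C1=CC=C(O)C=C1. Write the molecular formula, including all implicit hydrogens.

Walk through each heavy atom and fill implicit hydrogens from standard valence (C 4, N 3, O 2, S 2, halogen 1):
  atom 1: C, bond orders sum to 1 (valence 4) → 3 H
  atom 2: O, bond orders sum to 2 (valence 2) → 0 H
  atom 3: C, bond orders sum to 4 (valence 4) → 0 H
  atom 4: O, bond orders sum to 2 (valence 2) → 0 H
  atom 5: C, bond orders sum to 4 (valence 4) → 0 H
  atom 6: C, bond orders sum to 3 (valence 4) → 1 H
  atom 7: C, bond orders sum to 3 (valence 4) → 1 H
  atom 8: C, bond orders sum to 4 (valence 4) → 0 H
  atom 9: O, bond orders sum to 1 (valence 2) → 1 H
  atom 10: C, bond orders sum to 3 (valence 4) → 1 H
  atom 11: C, bond orders sum to 3 (valence 4) → 1 H
Totals → C:8, H:8, O:3.

C8H8O3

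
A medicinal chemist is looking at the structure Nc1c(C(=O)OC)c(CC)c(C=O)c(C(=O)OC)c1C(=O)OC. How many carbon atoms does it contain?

15

Count every carbon token in the SMILES (each C, including those in ring-closure positions and inside branches).
Carbon count: 15.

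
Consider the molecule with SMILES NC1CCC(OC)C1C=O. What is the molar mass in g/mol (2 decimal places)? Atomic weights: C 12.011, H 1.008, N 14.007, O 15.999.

143.19 g/mol

First, the molecular formula is C7H13NO2 (counting implicit H from valence).
  C: 7 × 12.011 = 84.077
  H: 13 × 1.008 = 13.104
  N: 1 × 14.007 = 14.007
  O: 2 × 15.999 = 31.998
Sum: 7×12.011 + 13×1.008 + 1×14.007 + 2×15.999 = 143.186 → 143.19 g/mol.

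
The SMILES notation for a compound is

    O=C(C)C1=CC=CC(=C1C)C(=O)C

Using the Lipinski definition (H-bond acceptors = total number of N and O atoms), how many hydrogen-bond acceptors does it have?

N atoms: 0; O atoms: 2.
Lipinski HBA = 0 + 2 = 2.

2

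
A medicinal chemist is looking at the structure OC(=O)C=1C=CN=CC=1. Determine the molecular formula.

C6H5NO2

Walk through each heavy atom and fill implicit hydrogens from standard valence (C 4, N 3, O 2, S 2, halogen 1):
  atom 1: O, bond orders sum to 1 (valence 2) → 1 H
  atom 2: C, bond orders sum to 4 (valence 4) → 0 H
  atom 3: O, bond orders sum to 2 (valence 2) → 0 H
  atom 4: C, bond orders sum to 4 (valence 4) → 0 H
  atom 5: C, bond orders sum to 3 (valence 4) → 1 H
  atom 6: C, bond orders sum to 3 (valence 4) → 1 H
  atom 7: N, bond orders sum to 3 (valence 3) → 0 H
  atom 8: C, bond orders sum to 3 (valence 4) → 1 H
  atom 9: C, bond orders sum to 3 (valence 4) → 1 H
Totals → C:6, H:5, N:1, O:2.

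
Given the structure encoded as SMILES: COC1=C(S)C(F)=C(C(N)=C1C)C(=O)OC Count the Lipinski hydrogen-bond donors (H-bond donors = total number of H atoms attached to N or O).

Donors: find every N or O and count the H atoms it carries.
  atom 2 (O): bond orders sum to 2 → 0 H
  atom 10 (N): bond orders sum to 1 → 2 H
  atom 14 (O): bond orders sum to 2 → 0 H
  atom 15 (O): bond orders sum to 2 → 0 H
Lipinski HBD = 2.

2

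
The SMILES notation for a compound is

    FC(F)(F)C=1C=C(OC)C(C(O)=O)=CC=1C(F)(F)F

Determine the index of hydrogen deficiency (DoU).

Degree of unsaturation = (number of rings) + (number of π bonds).
Ring closures in the SMILES: 1.
π bonds: 4 double bonds (each 1 DoU) → 4 DoU from unsaturation.
Total DoU = 1 + 4 = 5.

5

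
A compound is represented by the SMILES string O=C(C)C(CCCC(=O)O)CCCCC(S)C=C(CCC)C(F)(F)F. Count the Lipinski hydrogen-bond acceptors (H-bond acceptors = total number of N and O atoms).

N atoms: 0; O atoms: 3.
Lipinski HBA = 0 + 3 = 3.

3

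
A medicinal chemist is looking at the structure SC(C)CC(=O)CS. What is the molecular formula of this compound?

C5H10OS2

Walk through each heavy atom and fill implicit hydrogens from standard valence (C 4, N 3, O 2, S 2, halogen 1):
  atom 1: S, bond orders sum to 1 (valence 2) → 1 H
  atom 2: C, bond orders sum to 3 (valence 4) → 1 H
  atom 3: C, bond orders sum to 1 (valence 4) → 3 H
  atom 4: C, bond orders sum to 2 (valence 4) → 2 H
  atom 5: C, bond orders sum to 4 (valence 4) → 0 H
  atom 6: O, bond orders sum to 2 (valence 2) → 0 H
  atom 7: C, bond orders sum to 2 (valence 4) → 2 H
  atom 8: S, bond orders sum to 1 (valence 2) → 1 H
Totals → C:5, H:10, O:1, S:2.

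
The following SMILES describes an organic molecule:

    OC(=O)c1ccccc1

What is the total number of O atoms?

Scan the SMILES for O atoms (remember two-letter symbols like Cl and Br are single atoms).
Oxygen count: 2.

2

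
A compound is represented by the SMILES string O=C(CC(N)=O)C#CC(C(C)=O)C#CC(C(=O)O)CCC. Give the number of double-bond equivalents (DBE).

Molecular formula: C15H17NO5.
DoU = (2C + 2 + N − H − X) / 2, where X is the halogen count and O/S are ignored.
    = (2·15 + 2 + 1 − 17 − 0) / 2 = 16 / 2 = 8.

8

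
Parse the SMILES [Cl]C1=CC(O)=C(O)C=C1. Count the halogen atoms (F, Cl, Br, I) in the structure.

Halogen atoms appear at heavy-atom position 1 (1×Cl).
Other groups present: 2 hydroxyl.
Halogen count: 1.

1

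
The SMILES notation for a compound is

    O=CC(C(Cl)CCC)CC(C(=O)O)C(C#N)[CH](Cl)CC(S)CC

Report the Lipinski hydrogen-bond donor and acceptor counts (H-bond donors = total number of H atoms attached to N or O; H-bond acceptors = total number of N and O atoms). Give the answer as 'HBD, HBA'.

1, 4

Donors: find every N or O and count the H atoms it carries.
  atom 1 (O): bond orders sum to 2 → 0 H
  atom 12 (O): bond orders sum to 2 → 0 H
  atom 13 (O): bond orders sum to 1 → 1 H
  atom 16 (N): bond orders sum to 3 → 0 H
Lipinski HBD = 1.
Acceptors: N atoms = 1, O atoms = 3 → HBA = 4.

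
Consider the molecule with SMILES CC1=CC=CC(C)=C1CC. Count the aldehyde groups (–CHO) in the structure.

0

Scan the SMILES for the aldehyde motif — none present.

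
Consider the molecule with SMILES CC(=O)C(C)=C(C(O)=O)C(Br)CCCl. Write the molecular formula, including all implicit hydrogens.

Walk through each heavy atom and fill implicit hydrogens from standard valence (C 4, N 3, O 2, S 2, halogen 1):
  atom 1: C, bond orders sum to 1 (valence 4) → 3 H
  atom 2: C, bond orders sum to 4 (valence 4) → 0 H
  atom 3: O, bond orders sum to 2 (valence 2) → 0 H
  atom 4: C, bond orders sum to 4 (valence 4) → 0 H
  atom 5: C, bond orders sum to 1 (valence 4) → 3 H
  atom 6: C, bond orders sum to 4 (valence 4) → 0 H
  atom 7: C, bond orders sum to 4 (valence 4) → 0 H
  atom 8: O, bond orders sum to 1 (valence 2) → 1 H
  atom 9: O, bond orders sum to 2 (valence 2) → 0 H
  atom 10: C, bond orders sum to 3 (valence 4) → 1 H
  atom 11: Br (halogen, monovalent) → 0 H
  atom 12: C, bond orders sum to 2 (valence 4) → 2 H
  atom 13: C, bond orders sum to 2 (valence 4) → 2 H
  atom 14: Cl (halogen, monovalent) → 0 H
Totals → C:9, H:12, Br:1, Cl:1, O:3.
In Hill order: C9H12BrClO3.

C9H12BrClO3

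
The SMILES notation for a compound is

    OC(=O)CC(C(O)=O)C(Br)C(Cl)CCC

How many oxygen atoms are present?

4

Scan the SMILES for O atoms (remember two-letter symbols like Cl and Br are single atoms).
Oxygen count: 4.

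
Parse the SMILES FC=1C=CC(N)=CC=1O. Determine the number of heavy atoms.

Every atom symbol written in the SMILES (organic subset) is one heavy atom; implicit H are not written.
Heavy atoms by element → C:6, F:1, N:1, O:1.
Total: 9.

9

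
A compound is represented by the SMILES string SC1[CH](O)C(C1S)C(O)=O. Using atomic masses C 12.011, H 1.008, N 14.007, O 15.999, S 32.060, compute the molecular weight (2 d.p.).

First, the molecular formula is C5H8O3S2 (counting implicit H from valence).
  C: 5 × 12.011 = 60.055
  H: 8 × 1.008 = 8.064
  O: 3 × 15.999 = 47.997
  S: 2 × 32.060 = 64.120
Sum: 5×12.011 + 8×1.008 + 3×15.999 + 2×32.060 = 180.236 → 180.24 g/mol.

180.24 g/mol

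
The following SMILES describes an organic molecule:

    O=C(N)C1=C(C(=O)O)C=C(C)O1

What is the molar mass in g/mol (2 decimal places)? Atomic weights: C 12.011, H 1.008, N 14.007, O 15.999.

First, the molecular formula is C7H7NO4 (counting implicit H from valence).
  C: 7 × 12.011 = 84.077
  H: 7 × 1.008 = 7.056
  N: 1 × 14.007 = 14.007
  O: 4 × 15.999 = 63.996
Sum: 7×12.011 + 7×1.008 + 1×14.007 + 4×15.999 = 169.136 → 169.14 g/mol.

169.14 g/mol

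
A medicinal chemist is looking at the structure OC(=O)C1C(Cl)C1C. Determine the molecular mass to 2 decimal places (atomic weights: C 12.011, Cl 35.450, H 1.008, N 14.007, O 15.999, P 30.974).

134.56 g/mol

First, the molecular formula is C5H7ClO2 (counting implicit H from valence).
  C: 5 × 12.011 = 60.055
  Cl: 1 × 35.450 = 35.450
  H: 7 × 1.008 = 7.056
  O: 2 × 15.999 = 31.998
Sum: 5×12.011 + 1×35.450 + 7×1.008 + 2×15.999 = 134.559 → 134.56 g/mol.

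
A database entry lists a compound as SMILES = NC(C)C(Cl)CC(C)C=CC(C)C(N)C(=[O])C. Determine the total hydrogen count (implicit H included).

Walk through each heavy atom and fill implicit hydrogens from standard valence (C 4, N 3, O 2, S 2, halogen 1):
  atom 1: N, bond orders sum to 1 (valence 3) → 2 H
  atom 2: C, bond orders sum to 3 (valence 4) → 1 H
  atom 3: C, bond orders sum to 1 (valence 4) → 3 H
  atom 4: C, bond orders sum to 3 (valence 4) → 1 H
  atom 5: Cl (halogen, monovalent) → 0 H
  atom 6: C, bond orders sum to 2 (valence 4) → 2 H
  atom 7: C, bond orders sum to 3 (valence 4) → 1 H
  atom 8: C, bond orders sum to 1 (valence 4) → 3 H
  atom 9: C, bond orders sum to 3 (valence 4) → 1 H
  atom 10: C, bond orders sum to 3 (valence 4) → 1 H
  atom 11: C, bond orders sum to 3 (valence 4) → 1 H
  atom 12: C, bond orders sum to 1 (valence 4) → 3 H
  atom 13: C, bond orders sum to 3 (valence 4) → 1 H
  atom 14: N, bond orders sum to 1 (valence 3) → 2 H
  atom 15: C, bond orders sum to 4 (valence 4) → 0 H
  atom 16: O with explicit H count 0
  atom 17: C, bond orders sum to 1 (valence 4) → 3 H
Total hydrogens: 25.

25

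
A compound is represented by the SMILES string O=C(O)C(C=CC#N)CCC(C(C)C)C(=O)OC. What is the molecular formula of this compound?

C13H19NO4

Walk through each heavy atom and fill implicit hydrogens from standard valence (C 4, N 3, O 2, S 2, halogen 1):
  atom 1: O, bond orders sum to 2 (valence 2) → 0 H
  atom 2: C, bond orders sum to 4 (valence 4) → 0 H
  atom 3: O, bond orders sum to 1 (valence 2) → 1 H
  atom 4: C, bond orders sum to 3 (valence 4) → 1 H
  atom 5: C, bond orders sum to 3 (valence 4) → 1 H
  atom 6: C, bond orders sum to 3 (valence 4) → 1 H
  atom 7: C, bond orders sum to 4 (valence 4) → 0 H
  atom 8: N, bond orders sum to 3 (valence 3) → 0 H
  atom 9: C, bond orders sum to 2 (valence 4) → 2 H
  atom 10: C, bond orders sum to 2 (valence 4) → 2 H
  atom 11: C, bond orders sum to 3 (valence 4) → 1 H
  atom 12: C, bond orders sum to 3 (valence 4) → 1 H
  atom 13: C, bond orders sum to 1 (valence 4) → 3 H
  atom 14: C, bond orders sum to 1 (valence 4) → 3 H
  atom 15: C, bond orders sum to 4 (valence 4) → 0 H
  atom 16: O, bond orders sum to 2 (valence 2) → 0 H
  atom 17: O, bond orders sum to 2 (valence 2) → 0 H
  atom 18: C, bond orders sum to 1 (valence 4) → 3 H
Totals → C:13, H:19, N:1, O:4.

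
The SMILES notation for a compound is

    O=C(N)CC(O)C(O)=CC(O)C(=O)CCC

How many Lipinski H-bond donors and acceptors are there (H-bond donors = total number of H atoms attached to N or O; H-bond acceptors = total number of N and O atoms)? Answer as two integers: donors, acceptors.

5, 6

Donors: find every N or O and count the H atoms it carries.
  atom 1 (O): bond orders sum to 2 → 0 H
  atom 3 (N): bond orders sum to 1 → 2 H
  atom 6 (O): bond orders sum to 1 → 1 H
  atom 8 (O): bond orders sum to 1 → 1 H
  atom 11 (O): bond orders sum to 1 → 1 H
  atom 13 (O): bond orders sum to 2 → 0 H
Lipinski HBD = 5.
Acceptors: N atoms = 1, O atoms = 5 → HBA = 6.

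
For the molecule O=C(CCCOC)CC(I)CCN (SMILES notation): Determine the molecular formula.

Walk through each heavy atom and fill implicit hydrogens from standard valence (C 4, N 3, O 2, S 2, halogen 1):
  atom 1: O, bond orders sum to 2 (valence 2) → 0 H
  atom 2: C, bond orders sum to 4 (valence 4) → 0 H
  atom 3: C, bond orders sum to 2 (valence 4) → 2 H
  atom 4: C, bond orders sum to 2 (valence 4) → 2 H
  atom 5: C, bond orders sum to 2 (valence 4) → 2 H
  atom 6: O, bond orders sum to 2 (valence 2) → 0 H
  atom 7: C, bond orders sum to 1 (valence 4) → 3 H
  atom 8: C, bond orders sum to 2 (valence 4) → 2 H
  atom 9: C, bond orders sum to 3 (valence 4) → 1 H
  atom 10: I (halogen, monovalent) → 0 H
  atom 11: C, bond orders sum to 2 (valence 4) → 2 H
  atom 12: C, bond orders sum to 2 (valence 4) → 2 H
  atom 13: N, bond orders sum to 1 (valence 3) → 2 H
Totals → C:9, H:18, I:1, N:1, O:2.
In Hill order: C9H18INO2.

C9H18INO2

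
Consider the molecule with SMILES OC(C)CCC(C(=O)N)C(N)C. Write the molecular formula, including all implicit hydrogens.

Walk through each heavy atom and fill implicit hydrogens from standard valence (C 4, N 3, O 2, S 2, halogen 1):
  atom 1: O, bond orders sum to 1 (valence 2) → 1 H
  atom 2: C, bond orders sum to 3 (valence 4) → 1 H
  atom 3: C, bond orders sum to 1 (valence 4) → 3 H
  atom 4: C, bond orders sum to 2 (valence 4) → 2 H
  atom 5: C, bond orders sum to 2 (valence 4) → 2 H
  atom 6: C, bond orders sum to 3 (valence 4) → 1 H
  atom 7: C, bond orders sum to 4 (valence 4) → 0 H
  atom 8: O, bond orders sum to 2 (valence 2) → 0 H
  atom 9: N, bond orders sum to 1 (valence 3) → 2 H
  atom 10: C, bond orders sum to 3 (valence 4) → 1 H
  atom 11: N, bond orders sum to 1 (valence 3) → 2 H
  atom 12: C, bond orders sum to 1 (valence 4) → 3 H
Totals → C:8, H:18, N:2, O:2.
In Hill order: C8H18N2O2.

C8H18N2O2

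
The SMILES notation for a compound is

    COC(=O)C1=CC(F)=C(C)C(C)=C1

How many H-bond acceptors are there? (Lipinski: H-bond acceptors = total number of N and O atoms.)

2

N atoms: 0; O atoms: 2.
Lipinski HBA = 0 + 2 = 2.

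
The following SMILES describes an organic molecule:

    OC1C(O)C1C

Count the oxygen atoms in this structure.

2

Scan the SMILES for O atoms (remember two-letter symbols like Cl and Br are single atoms).
Oxygen count: 2.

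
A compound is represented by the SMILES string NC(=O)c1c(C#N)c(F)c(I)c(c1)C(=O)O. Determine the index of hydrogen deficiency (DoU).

8

Molecular formula: C9H4FIN2O3.
DoU = (2C + 2 + N − H − X) / 2, where X is the halogen count and O/S are ignored.
    = (2·9 + 2 + 2 − 4 − 2) / 2 = 16 / 2 = 8.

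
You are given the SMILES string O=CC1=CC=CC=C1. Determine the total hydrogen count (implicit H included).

6

Walk through each heavy atom and fill implicit hydrogens from standard valence (C 4, N 3, O 2, S 2, halogen 1):
  atom 1: O, bond orders sum to 2 (valence 2) → 0 H
  atom 2: C, bond orders sum to 3 (valence 4) → 1 H
  atom 3: C, bond orders sum to 4 (valence 4) → 0 H
  atom 4: C, bond orders sum to 3 (valence 4) → 1 H
  atom 5: C, bond orders sum to 3 (valence 4) → 1 H
  atom 6: C, bond orders sum to 3 (valence 4) → 1 H
  atom 7: C, bond orders sum to 3 (valence 4) → 1 H
  atom 8: C, bond orders sum to 3 (valence 4) → 1 H
Total hydrogens: 6.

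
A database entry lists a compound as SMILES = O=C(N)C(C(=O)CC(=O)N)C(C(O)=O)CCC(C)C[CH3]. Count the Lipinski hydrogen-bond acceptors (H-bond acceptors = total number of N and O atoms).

N atoms: 2; O atoms: 5.
Lipinski HBA = 2 + 5 = 7.

7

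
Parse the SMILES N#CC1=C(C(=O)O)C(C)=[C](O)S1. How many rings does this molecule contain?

1

In SMILES, each pair of matching ring-closure digits denotes one ring-closing bond; the number of such bonds equals the number of independent rings.
Ring-closure bonds here: 1.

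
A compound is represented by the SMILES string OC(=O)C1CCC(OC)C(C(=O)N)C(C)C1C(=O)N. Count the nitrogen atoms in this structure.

Scan the SMILES for N atoms (remember two-letter symbols like Cl and Br are single atoms).
Nitrogen count: 2.

2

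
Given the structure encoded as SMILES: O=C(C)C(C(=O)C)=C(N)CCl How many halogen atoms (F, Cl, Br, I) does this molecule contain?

Halogen atoms appear at heavy-atom position 11 (1×Cl).
Other groups present: 1 alkene, 2 ketone, 1 primary amine.
Halogen count: 1.

1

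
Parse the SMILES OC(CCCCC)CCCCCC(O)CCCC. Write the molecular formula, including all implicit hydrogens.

Walk through each heavy atom and fill implicit hydrogens from standard valence (C 4, N 3, O 2, S 2, halogen 1):
  atom 1: O, bond orders sum to 1 (valence 2) → 1 H
  atom 2: C, bond orders sum to 3 (valence 4) → 1 H
  atom 3: C, bond orders sum to 2 (valence 4) → 2 H
  atom 4: C, bond orders sum to 2 (valence 4) → 2 H
  atom 5: C, bond orders sum to 2 (valence 4) → 2 H
  atom 6: C, bond orders sum to 2 (valence 4) → 2 H
  atom 7: C, bond orders sum to 1 (valence 4) → 3 H
  atom 8: C, bond orders sum to 2 (valence 4) → 2 H
  atom 9: C, bond orders sum to 2 (valence 4) → 2 H
  atom 10: C, bond orders sum to 2 (valence 4) → 2 H
  atom 11: C, bond orders sum to 2 (valence 4) → 2 H
  atom 12: C, bond orders sum to 2 (valence 4) → 2 H
  atom 13: C, bond orders sum to 3 (valence 4) → 1 H
  atom 14: O, bond orders sum to 1 (valence 2) → 1 H
  atom 15: C, bond orders sum to 2 (valence 4) → 2 H
  atom 16: C, bond orders sum to 2 (valence 4) → 2 H
  atom 17: C, bond orders sum to 2 (valence 4) → 2 H
  atom 18: C, bond orders sum to 1 (valence 4) → 3 H
Totals → C:16, H:34, O:2.

C16H34O2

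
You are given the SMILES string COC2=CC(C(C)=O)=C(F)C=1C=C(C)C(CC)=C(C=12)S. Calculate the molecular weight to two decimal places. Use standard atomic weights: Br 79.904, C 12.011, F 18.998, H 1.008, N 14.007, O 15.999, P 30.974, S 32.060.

292.37 g/mol

First, the molecular formula is C16H17FO2S (counting implicit H from valence).
  C: 16 × 12.011 = 192.176
  F: 1 × 18.998 = 18.998
  H: 17 × 1.008 = 17.136
  O: 2 × 15.999 = 31.998
  S: 1 × 32.060 = 32.060
Sum: 16×12.011 + 1×18.998 + 17×1.008 + 2×15.999 + 1×32.060 = 292.368 → 292.37 g/mol.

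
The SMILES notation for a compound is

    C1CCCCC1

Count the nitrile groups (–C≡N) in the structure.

0

Scan the SMILES for the nitrile motif — none present.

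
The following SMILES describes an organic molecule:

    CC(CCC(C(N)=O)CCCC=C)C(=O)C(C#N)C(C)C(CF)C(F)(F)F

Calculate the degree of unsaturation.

5

Molecular formula: C19H28F4N2O2.
DoU = (2C + 2 + N − H − X) / 2, where X is the halogen count and O/S are ignored.
    = (2·19 + 2 + 2 − 28 − 4) / 2 = 10 / 2 = 5.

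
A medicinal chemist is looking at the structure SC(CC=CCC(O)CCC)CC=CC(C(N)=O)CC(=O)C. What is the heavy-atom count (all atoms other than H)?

22

Every atom symbol written in the SMILES (organic subset) is one heavy atom; implicit H are not written.
Heavy atoms by element → C:17, N:1, O:3, S:1.
Total: 22.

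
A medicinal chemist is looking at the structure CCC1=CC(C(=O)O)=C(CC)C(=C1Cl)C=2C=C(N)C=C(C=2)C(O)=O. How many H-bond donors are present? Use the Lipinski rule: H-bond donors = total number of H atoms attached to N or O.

4

Donors: find every N or O and count the H atoms it carries.
  atom 7 (O): bond orders sum to 2 → 0 H
  atom 8 (O): bond orders sum to 1 → 1 H
  atom 18 (N): bond orders sum to 1 → 2 H
  atom 23 (O): bond orders sum to 1 → 1 H
  atom 24 (O): bond orders sum to 2 → 0 H
Lipinski HBD = 4.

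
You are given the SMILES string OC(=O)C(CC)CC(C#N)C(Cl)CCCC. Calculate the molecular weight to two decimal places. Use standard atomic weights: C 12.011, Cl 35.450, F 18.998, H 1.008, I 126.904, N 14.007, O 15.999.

First, the molecular formula is C12H20ClNO2 (counting implicit H from valence).
  C: 12 × 12.011 = 144.132
  Cl: 1 × 35.450 = 35.450
  H: 20 × 1.008 = 20.160
  N: 1 × 14.007 = 14.007
  O: 2 × 15.999 = 31.998
Sum: 12×12.011 + 1×35.450 + 20×1.008 + 1×14.007 + 2×15.999 = 245.747 → 245.75 g/mol.

245.75 g/mol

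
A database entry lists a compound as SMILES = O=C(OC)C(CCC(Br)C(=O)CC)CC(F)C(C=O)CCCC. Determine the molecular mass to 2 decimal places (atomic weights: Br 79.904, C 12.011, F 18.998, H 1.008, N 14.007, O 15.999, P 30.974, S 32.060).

395.31 g/mol

First, the molecular formula is C17H28BrFO4 (counting implicit H from valence).
  Br: 1 × 79.904 = 79.904
  C: 17 × 12.011 = 204.187
  F: 1 × 18.998 = 18.998
  H: 28 × 1.008 = 28.224
  O: 4 × 15.999 = 63.996
Sum: 1×79.904 + 17×12.011 + 1×18.998 + 28×1.008 + 4×15.999 = 395.309 → 395.31 g/mol.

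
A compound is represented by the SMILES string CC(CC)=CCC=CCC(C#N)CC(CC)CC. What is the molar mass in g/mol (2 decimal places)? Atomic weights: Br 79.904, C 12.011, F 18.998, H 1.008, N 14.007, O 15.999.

247.43 g/mol

First, the molecular formula is C17H29N (counting implicit H from valence).
  C: 17 × 12.011 = 204.187
  H: 29 × 1.008 = 29.232
  N: 1 × 14.007 = 14.007
Sum: 17×12.011 + 29×1.008 + 1×14.007 = 247.426 → 247.43 g/mol.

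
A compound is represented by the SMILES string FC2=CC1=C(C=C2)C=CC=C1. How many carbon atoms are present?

Count every carbon token in the SMILES (each C, including those in ring-closure positions and inside branches).
Carbon count: 10.

10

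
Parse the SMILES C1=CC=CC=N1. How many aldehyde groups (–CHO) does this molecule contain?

0

Scan the SMILES for the aldehyde motif — none present.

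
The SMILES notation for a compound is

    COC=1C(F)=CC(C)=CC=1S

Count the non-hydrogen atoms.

Every atom symbol written in the SMILES (organic subset) is one heavy atom; implicit H are not written.
Heavy atoms by element → C:8, F:1, O:1, S:1.
Total: 11.

11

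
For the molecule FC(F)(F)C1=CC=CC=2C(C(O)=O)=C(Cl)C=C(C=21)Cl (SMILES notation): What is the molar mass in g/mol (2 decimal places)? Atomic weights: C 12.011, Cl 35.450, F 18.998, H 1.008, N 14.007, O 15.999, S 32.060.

309.06 g/mol

First, the molecular formula is C12H5Cl2F3O2 (counting implicit H from valence).
  C: 12 × 12.011 = 144.132
  Cl: 2 × 35.450 = 70.900
  F: 3 × 18.998 = 56.994
  H: 5 × 1.008 = 5.040
  O: 2 × 15.999 = 31.998
Sum: 12×12.011 + 2×35.450 + 3×18.998 + 5×1.008 + 2×15.999 = 309.064 → 309.06 g/mol.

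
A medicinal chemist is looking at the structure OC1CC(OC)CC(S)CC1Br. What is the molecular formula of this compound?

C8H15BrO2S

Walk through each heavy atom and fill implicit hydrogens from standard valence (C 4, N 3, O 2, S 2, halogen 1):
  atom 1: O, bond orders sum to 1 (valence 2) → 1 H
  atom 2: C, bond orders sum to 3 (valence 4) → 1 H
  atom 3: C, bond orders sum to 2 (valence 4) → 2 H
  atom 4: C, bond orders sum to 3 (valence 4) → 1 H
  atom 5: O, bond orders sum to 2 (valence 2) → 0 H
  atom 6: C, bond orders sum to 1 (valence 4) → 3 H
  atom 7: C, bond orders sum to 2 (valence 4) → 2 H
  atom 8: C, bond orders sum to 3 (valence 4) → 1 H
  atom 9: S, bond orders sum to 1 (valence 2) → 1 H
  atom 10: C, bond orders sum to 2 (valence 4) → 2 H
  atom 11: C, bond orders sum to 3 (valence 4) → 1 H
  atom 12: Br (halogen, monovalent) → 0 H
Totals → C:8, H:15, Br:1, O:2, S:1.
In Hill order: C8H15BrO2S.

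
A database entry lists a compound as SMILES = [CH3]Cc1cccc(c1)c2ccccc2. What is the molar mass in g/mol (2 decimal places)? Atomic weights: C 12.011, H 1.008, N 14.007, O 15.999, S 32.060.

182.27 g/mol

First, the molecular formula is C14H14 (counting implicit H from valence).
  C: 14 × 12.011 = 168.154
  H: 14 × 1.008 = 14.112
Sum: 14×12.011 + 14×1.008 = 182.266 → 182.27 g/mol.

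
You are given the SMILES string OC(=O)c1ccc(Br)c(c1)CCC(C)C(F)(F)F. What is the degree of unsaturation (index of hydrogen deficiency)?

5

Molecular formula: C12H12BrF3O2.
DoU = (2C + 2 + N − H − X) / 2, where X is the halogen count and O/S are ignored.
    = (2·12 + 2 + 0 − 12 − 4) / 2 = 10 / 2 = 5.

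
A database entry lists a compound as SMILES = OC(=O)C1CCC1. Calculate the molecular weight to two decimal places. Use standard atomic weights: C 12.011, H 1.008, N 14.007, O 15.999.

100.12 g/mol

First, the molecular formula is C5H8O2 (counting implicit H from valence).
  C: 5 × 12.011 = 60.055
  H: 8 × 1.008 = 8.064
  O: 2 × 15.999 = 31.998
Sum: 5×12.011 + 8×1.008 + 2×15.999 = 100.117 → 100.12 g/mol.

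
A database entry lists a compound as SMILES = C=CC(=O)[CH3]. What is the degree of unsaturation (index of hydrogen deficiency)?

Molecular formula: C4H6O.
DoU = (2C + 2 + N − H − X) / 2, where X is the halogen count and O/S are ignored.
    = (2·4 + 2 + 0 − 6 − 0) / 2 = 4 / 2 = 2.

2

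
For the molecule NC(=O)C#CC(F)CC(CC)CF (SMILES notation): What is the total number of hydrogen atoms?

13

Walk through each heavy atom and fill implicit hydrogens from standard valence (C 4, N 3, O 2, S 2, halogen 1):
  atom 1: N, bond orders sum to 1 (valence 3) → 2 H
  atom 2: C, bond orders sum to 4 (valence 4) → 0 H
  atom 3: O, bond orders sum to 2 (valence 2) → 0 H
  atom 4: C, bond orders sum to 4 (valence 4) → 0 H
  atom 5: C, bond orders sum to 4 (valence 4) → 0 H
  atom 6: C, bond orders sum to 3 (valence 4) → 1 H
  atom 7: F (halogen, monovalent) → 0 H
  atom 8: C, bond orders sum to 2 (valence 4) → 2 H
  atom 9: C, bond orders sum to 3 (valence 4) → 1 H
  atom 10: C, bond orders sum to 2 (valence 4) → 2 H
  atom 11: C, bond orders sum to 1 (valence 4) → 3 H
  atom 12: C, bond orders sum to 2 (valence 4) → 2 H
  atom 13: F (halogen, monovalent) → 0 H
Total hydrogens: 13.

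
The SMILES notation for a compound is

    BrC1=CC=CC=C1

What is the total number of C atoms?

Count every carbon token in the SMILES (each C, including those in ring-closure positions and inside branches).
Carbon count: 6.

6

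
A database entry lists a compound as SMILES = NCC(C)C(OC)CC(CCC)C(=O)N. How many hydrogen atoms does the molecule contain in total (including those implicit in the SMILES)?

Walk through each heavy atom and fill implicit hydrogens from standard valence (C 4, N 3, O 2, S 2, halogen 1):
  atom 1: N, bond orders sum to 1 (valence 3) → 2 H
  atom 2: C, bond orders sum to 2 (valence 4) → 2 H
  atom 3: C, bond orders sum to 3 (valence 4) → 1 H
  atom 4: C, bond orders sum to 1 (valence 4) → 3 H
  atom 5: C, bond orders sum to 3 (valence 4) → 1 H
  atom 6: O, bond orders sum to 2 (valence 2) → 0 H
  atom 7: C, bond orders sum to 1 (valence 4) → 3 H
  atom 8: C, bond orders sum to 2 (valence 4) → 2 H
  atom 9: C, bond orders sum to 3 (valence 4) → 1 H
  atom 10: C, bond orders sum to 2 (valence 4) → 2 H
  atom 11: C, bond orders sum to 2 (valence 4) → 2 H
  atom 12: C, bond orders sum to 1 (valence 4) → 3 H
  atom 13: C, bond orders sum to 4 (valence 4) → 0 H
  atom 14: O, bond orders sum to 2 (valence 2) → 0 H
  atom 15: N, bond orders sum to 1 (valence 3) → 2 H
Total hydrogens: 24.

24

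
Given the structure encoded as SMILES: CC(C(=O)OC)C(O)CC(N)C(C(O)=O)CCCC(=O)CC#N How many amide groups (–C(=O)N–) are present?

0

Scan the SMILES for the amide motif — none present.
Groups that are present: 1 carboxylic acid, 1 ester, 1 hydroxyl, 1 ketone, 1 nitrile, 1 primary amine.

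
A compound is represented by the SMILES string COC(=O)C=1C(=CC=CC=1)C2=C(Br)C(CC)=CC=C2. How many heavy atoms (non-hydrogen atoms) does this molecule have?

Every atom symbol written in the SMILES (organic subset) is one heavy atom; implicit H are not written.
Heavy atoms by element → Br:1, C:16, O:2.
Total: 19.

19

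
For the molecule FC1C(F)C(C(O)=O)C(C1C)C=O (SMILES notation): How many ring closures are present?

1

In SMILES, each pair of matching ring-closure digits denotes one ring-closing bond; the number of such bonds equals the number of independent rings.
Ring-closure bonds here: 1.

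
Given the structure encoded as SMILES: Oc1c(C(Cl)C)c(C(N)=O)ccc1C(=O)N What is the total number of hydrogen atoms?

11

Walk through each heavy atom and fill implicit hydrogens from standard valence (C 4, N 3, O 2, S 2, halogen 1); for lowercase aromatic atoms, an aromatic c carries 1 H when it has two neighbours and 0 H with three, and aromatic n carries 0 H:
  atom 1: O, bond orders sum to 1 (valence 2) → 1 H
  atom 2: aromatic c, 3 neighbours → 0 H
  atom 3: aromatic c, 3 neighbours → 0 H
  atom 4: C, bond orders sum to 3 (valence 4) → 1 H
  atom 5: Cl (halogen, monovalent) → 0 H
  atom 6: C, bond orders sum to 1 (valence 4) → 3 H
  atom 7: aromatic c, 3 neighbours → 0 H
  atom 8: C, bond orders sum to 4 (valence 4) → 0 H
  atom 9: N, bond orders sum to 1 (valence 3) → 2 H
  atom 10: O, bond orders sum to 2 (valence 2) → 0 H
  atom 11: aromatic c, 2 neighbours → 1 H
  atom 12: aromatic c, 2 neighbours → 1 H
  atom 13: aromatic c, 3 neighbours → 0 H
  atom 14: C, bond orders sum to 4 (valence 4) → 0 H
  atom 15: O, bond orders sum to 2 (valence 2) → 0 H
  atom 16: N, bond orders sum to 1 (valence 3) → 2 H
Total hydrogens: 11.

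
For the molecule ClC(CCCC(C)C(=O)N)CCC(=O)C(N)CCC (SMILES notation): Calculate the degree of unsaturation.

Degree of unsaturation = (number of rings) + (number of π bonds).
Ring closures in the SMILES: 0.
π bonds: 2 double bonds (each 1 DoU) → 2 DoU from unsaturation.
Total DoU = 0 + 2 = 2.

2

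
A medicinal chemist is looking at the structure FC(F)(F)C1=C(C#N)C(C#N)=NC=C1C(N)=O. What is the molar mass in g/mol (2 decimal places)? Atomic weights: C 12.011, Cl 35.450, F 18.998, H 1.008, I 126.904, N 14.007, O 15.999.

First, the molecular formula is C9H3F3N4O (counting implicit H from valence).
  C: 9 × 12.011 = 108.099
  F: 3 × 18.998 = 56.994
  H: 3 × 1.008 = 3.024
  N: 4 × 14.007 = 56.028
  O: 1 × 15.999 = 15.999
Sum: 9×12.011 + 3×18.998 + 3×1.008 + 4×14.007 + 1×15.999 = 240.144 → 240.14 g/mol.

240.14 g/mol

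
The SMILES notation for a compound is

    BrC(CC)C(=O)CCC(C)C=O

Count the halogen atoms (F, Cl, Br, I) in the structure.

1

Halogen atoms appear at heavy-atom position 1 (1×Br).
Other groups present: 1 aldehyde, 1 ketone.
Halogen count: 1.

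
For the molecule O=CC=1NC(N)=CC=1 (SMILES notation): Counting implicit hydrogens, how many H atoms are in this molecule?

6

Walk through each heavy atom and fill implicit hydrogens from standard valence (C 4, N 3, O 2, S 2, halogen 1):
  atom 1: O, bond orders sum to 2 (valence 2) → 0 H
  atom 2: C, bond orders sum to 3 (valence 4) → 1 H
  atom 3: C, bond orders sum to 4 (valence 4) → 0 H
  atom 4: N, bond orders sum to 2 (valence 3) → 1 H
  atom 5: C, bond orders sum to 4 (valence 4) → 0 H
  atom 6: N, bond orders sum to 1 (valence 3) → 2 H
  atom 7: C, bond orders sum to 3 (valence 4) → 1 H
  atom 8: C, bond orders sum to 3 (valence 4) → 1 H
Total hydrogens: 6.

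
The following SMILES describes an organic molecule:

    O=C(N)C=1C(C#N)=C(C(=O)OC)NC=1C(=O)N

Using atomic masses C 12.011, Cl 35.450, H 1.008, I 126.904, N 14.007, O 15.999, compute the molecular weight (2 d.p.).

First, the molecular formula is C9H8N4O4 (counting implicit H from valence).
  C: 9 × 12.011 = 108.099
  H: 8 × 1.008 = 8.064
  N: 4 × 14.007 = 56.028
  O: 4 × 15.999 = 63.996
Sum: 9×12.011 + 8×1.008 + 4×14.007 + 4×15.999 = 236.187 → 236.19 g/mol.

236.19 g/mol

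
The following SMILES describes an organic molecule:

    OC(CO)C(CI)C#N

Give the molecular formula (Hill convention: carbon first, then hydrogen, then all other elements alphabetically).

C5H8INO2

Walk through each heavy atom and fill implicit hydrogens from standard valence (C 4, N 3, O 2, S 2, halogen 1):
  atom 1: O, bond orders sum to 1 (valence 2) → 1 H
  atom 2: C, bond orders sum to 3 (valence 4) → 1 H
  atom 3: C, bond orders sum to 2 (valence 4) → 2 H
  atom 4: O, bond orders sum to 1 (valence 2) → 1 H
  atom 5: C, bond orders sum to 3 (valence 4) → 1 H
  atom 6: C, bond orders sum to 2 (valence 4) → 2 H
  atom 7: I (halogen, monovalent) → 0 H
  atom 8: C, bond orders sum to 4 (valence 4) → 0 H
  atom 9: N, bond orders sum to 3 (valence 3) → 0 H
Totals → C:5, H:8, I:1, N:1, O:2.
In Hill order: C5H8INO2.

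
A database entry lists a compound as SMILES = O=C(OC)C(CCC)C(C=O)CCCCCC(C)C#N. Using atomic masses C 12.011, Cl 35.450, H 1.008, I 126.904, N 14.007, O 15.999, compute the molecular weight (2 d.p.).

281.40 g/mol

First, the molecular formula is C16H27NO3 (counting implicit H from valence).
  C: 16 × 12.011 = 192.176
  H: 27 × 1.008 = 27.216
  N: 1 × 14.007 = 14.007
  O: 3 × 15.999 = 47.997
Sum: 16×12.011 + 27×1.008 + 1×14.007 + 3×15.999 = 281.396 → 281.40 g/mol.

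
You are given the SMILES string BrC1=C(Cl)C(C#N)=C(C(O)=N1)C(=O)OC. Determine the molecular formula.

C8H4BrClN2O3

Walk through each heavy atom and fill implicit hydrogens from standard valence (C 4, N 3, O 2, S 2, halogen 1):
  atom 1: Br (halogen, monovalent) → 0 H
  atom 2: C, bond orders sum to 4 (valence 4) → 0 H
  atom 3: C, bond orders sum to 4 (valence 4) → 0 H
  atom 4: Cl (halogen, monovalent) → 0 H
  atom 5: C, bond orders sum to 4 (valence 4) → 0 H
  atom 6: C, bond orders sum to 4 (valence 4) → 0 H
  atom 7: N, bond orders sum to 3 (valence 3) → 0 H
  atom 8: C, bond orders sum to 4 (valence 4) → 0 H
  atom 9: C, bond orders sum to 4 (valence 4) → 0 H
  atom 10: O, bond orders sum to 1 (valence 2) → 1 H
  atom 11: N, bond orders sum to 3 (valence 3) → 0 H
  atom 12: C, bond orders sum to 4 (valence 4) → 0 H
  atom 13: O, bond orders sum to 2 (valence 2) → 0 H
  atom 14: O, bond orders sum to 2 (valence 2) → 0 H
  atom 15: C, bond orders sum to 1 (valence 4) → 3 H
Totals → C:8, H:4, Br:1, Cl:1, N:2, O:3.
In Hill order: C8H4BrClN2O3.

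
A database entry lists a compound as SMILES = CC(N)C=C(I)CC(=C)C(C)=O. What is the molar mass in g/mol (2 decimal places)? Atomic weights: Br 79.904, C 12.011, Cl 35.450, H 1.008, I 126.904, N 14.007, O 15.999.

First, the molecular formula is C9H14INO (counting implicit H from valence).
  C: 9 × 12.011 = 108.099
  H: 14 × 1.008 = 14.112
  I: 1 × 126.904 = 126.904
  N: 1 × 14.007 = 14.007
  O: 1 × 15.999 = 15.999
Sum: 9×12.011 + 14×1.008 + 1×126.904 + 1×14.007 + 1×15.999 = 279.121 → 279.12 g/mol.

279.12 g/mol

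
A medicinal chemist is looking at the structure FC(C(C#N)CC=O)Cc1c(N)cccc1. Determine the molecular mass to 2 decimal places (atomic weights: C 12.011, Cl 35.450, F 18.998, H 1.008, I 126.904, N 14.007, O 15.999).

First, the molecular formula is C12H13FN2O (counting implicit H from valence).
  C: 12 × 12.011 = 144.132
  F: 1 × 18.998 = 18.998
  H: 13 × 1.008 = 13.104
  N: 2 × 14.007 = 28.014
  O: 1 × 15.999 = 15.999
Sum: 12×12.011 + 1×18.998 + 13×1.008 + 2×14.007 + 1×15.999 = 220.247 → 220.25 g/mol.

220.25 g/mol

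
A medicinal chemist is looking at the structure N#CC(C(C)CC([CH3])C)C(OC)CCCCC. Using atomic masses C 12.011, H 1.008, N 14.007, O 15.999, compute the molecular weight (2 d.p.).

First, the molecular formula is C15H29NO (counting implicit H from valence).
  C: 15 × 12.011 = 180.165
  H: 29 × 1.008 = 29.232
  N: 1 × 14.007 = 14.007
  O: 1 × 15.999 = 15.999
Sum: 15×12.011 + 29×1.008 + 1×14.007 + 1×15.999 = 239.403 → 239.40 g/mol.

239.40 g/mol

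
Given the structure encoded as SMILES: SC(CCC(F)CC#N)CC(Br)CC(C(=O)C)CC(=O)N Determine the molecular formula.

C14H22BrFN2O2S

Walk through each heavy atom and fill implicit hydrogens from standard valence (C 4, N 3, O 2, S 2, halogen 1):
  atom 1: S, bond orders sum to 1 (valence 2) → 1 H
  atom 2: C, bond orders sum to 3 (valence 4) → 1 H
  atom 3: C, bond orders sum to 2 (valence 4) → 2 H
  atom 4: C, bond orders sum to 2 (valence 4) → 2 H
  atom 5: C, bond orders sum to 3 (valence 4) → 1 H
  atom 6: F (halogen, monovalent) → 0 H
  atom 7: C, bond orders sum to 2 (valence 4) → 2 H
  atom 8: C, bond orders sum to 4 (valence 4) → 0 H
  atom 9: N, bond orders sum to 3 (valence 3) → 0 H
  atom 10: C, bond orders sum to 2 (valence 4) → 2 H
  atom 11: C, bond orders sum to 3 (valence 4) → 1 H
  atom 12: Br (halogen, monovalent) → 0 H
  atom 13: C, bond orders sum to 2 (valence 4) → 2 H
  atom 14: C, bond orders sum to 3 (valence 4) → 1 H
  atom 15: C, bond orders sum to 4 (valence 4) → 0 H
  atom 16: O, bond orders sum to 2 (valence 2) → 0 H
  atom 17: C, bond orders sum to 1 (valence 4) → 3 H
  atom 18: C, bond orders sum to 2 (valence 4) → 2 H
  atom 19: C, bond orders sum to 4 (valence 4) → 0 H
  atom 20: O, bond orders sum to 2 (valence 2) → 0 H
  atom 21: N, bond orders sum to 1 (valence 3) → 2 H
Totals → C:14, H:22, Br:1, F:1, N:2, O:2, S:1.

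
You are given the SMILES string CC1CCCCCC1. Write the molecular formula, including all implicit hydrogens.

C8H16

Walk through each heavy atom and fill implicit hydrogens from standard valence (C 4, N 3, O 2, S 2, halogen 1):
  atom 1: C, bond orders sum to 1 (valence 4) → 3 H
  atom 2: C, bond orders sum to 3 (valence 4) → 1 H
  atom 3: C, bond orders sum to 2 (valence 4) → 2 H
  atom 4: C, bond orders sum to 2 (valence 4) → 2 H
  atom 5: C, bond orders sum to 2 (valence 4) → 2 H
  atom 6: C, bond orders sum to 2 (valence 4) → 2 H
  atom 7: C, bond orders sum to 2 (valence 4) → 2 H
  atom 8: C, bond orders sum to 2 (valence 4) → 2 H
Totals → C:8, H:16.
In Hill order: C8H16.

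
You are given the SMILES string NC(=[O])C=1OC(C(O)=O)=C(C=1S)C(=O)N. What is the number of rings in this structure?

In SMILES, each pair of matching ring-closure digits denotes one ring-closing bond; the number of such bonds equals the number of independent rings.
Ring-closure bonds here: 1.

1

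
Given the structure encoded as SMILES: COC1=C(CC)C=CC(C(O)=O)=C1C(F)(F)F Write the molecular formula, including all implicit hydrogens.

C11H11F3O3

Walk through each heavy atom and fill implicit hydrogens from standard valence (C 4, N 3, O 2, S 2, halogen 1):
  atom 1: C, bond orders sum to 1 (valence 4) → 3 H
  atom 2: O, bond orders sum to 2 (valence 2) → 0 H
  atom 3: C, bond orders sum to 4 (valence 4) → 0 H
  atom 4: C, bond orders sum to 4 (valence 4) → 0 H
  atom 5: C, bond orders sum to 2 (valence 4) → 2 H
  atom 6: C, bond orders sum to 1 (valence 4) → 3 H
  atom 7: C, bond orders sum to 3 (valence 4) → 1 H
  atom 8: C, bond orders sum to 3 (valence 4) → 1 H
  atom 9: C, bond orders sum to 4 (valence 4) → 0 H
  atom 10: C, bond orders sum to 4 (valence 4) → 0 H
  atom 11: O, bond orders sum to 1 (valence 2) → 1 H
  atom 12: O, bond orders sum to 2 (valence 2) → 0 H
  atom 13: C, bond orders sum to 4 (valence 4) → 0 H
  atom 14: C, bond orders sum to 4 (valence 4) → 0 H
  atom 15: F (halogen, monovalent) → 0 H
  atom 16: F (halogen, monovalent) → 0 H
  atom 17: F (halogen, monovalent) → 0 H
Totals → C:11, H:11, F:3, O:3.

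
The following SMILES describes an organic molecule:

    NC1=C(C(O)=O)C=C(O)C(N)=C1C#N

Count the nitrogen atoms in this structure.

Scan the SMILES for N atoms (remember two-letter symbols like Cl and Br are single atoms).
Nitrogen count: 3.

3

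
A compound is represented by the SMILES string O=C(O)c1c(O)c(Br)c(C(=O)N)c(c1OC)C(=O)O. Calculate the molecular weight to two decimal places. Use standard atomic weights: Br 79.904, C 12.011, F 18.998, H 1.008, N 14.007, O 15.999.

334.08 g/mol

First, the molecular formula is C10H8BrNO7 (counting implicit H from valence).
  Br: 1 × 79.904 = 79.904
  C: 10 × 12.011 = 120.110
  H: 8 × 1.008 = 8.064
  N: 1 × 14.007 = 14.007
  O: 7 × 15.999 = 111.993
Sum: 1×79.904 + 10×12.011 + 8×1.008 + 1×14.007 + 7×15.999 = 334.078 → 334.08 g/mol.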